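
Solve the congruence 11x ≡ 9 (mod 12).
x ≡ 3 (mod 12)

gcd(11, 12) = 1, which divides 9, so solutions exist.
Find 11^(-1) mod 12 by the extended Euclidean algorithm:
12 = 1 × 11 + 1  ⟹  1 = (1)·12 + (-1)·11
So (-1)·11 ≡ 1 (mod 12), i.e. 11^(-1) ≡ -1 ≡ 11 (mod 12).
x ≡ 11 × 9 = 99 ≡ 3 (mod 12).
Check: 11 × 3 = 33 ≡ 9 (mod 12).
Unique solution: x ≡ 3 (mod 12)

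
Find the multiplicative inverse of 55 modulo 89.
34

gcd(55, 89) = 1, so the inverse exists.
Extended Euclidean algorithm on (89, 55):
89 = 1 × 55 + 34  ⟹  34 = (1)·89 + (-1)·55
55 = 1 × 34 + 21  ⟹  21 = (-1)·89 + (2)·55
34 = 1 × 21 + 13  ⟹  13 = (2)·89 + (-3)·55
21 = 1 × 13 + 8  ⟹  8 = (-3)·89 + (5)·55
13 = 1 × 8 + 5  ⟹  5 = (5)·89 + (-8)·55
8 = 1 × 5 + 3  ⟹  3 = (-8)·89 + (13)·55
5 = 1 × 3 + 2  ⟹  2 = (13)·89 + (-21)·55
3 = 1 × 2 + 1  ⟹  1 = (-21)·89 + (34)·55
So (34)·55 ≡ 1 (mod 89), i.e. 55^(-1) ≡ 34 (mod 89).
Check: 55 × 34 = 1870 ≡ 1 (mod 89)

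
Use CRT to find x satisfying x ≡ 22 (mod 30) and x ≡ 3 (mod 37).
262

Using Chinese Remainder Theorem:
M = 30 × 37 = 1110
M1 = 37, M2 = 30
y1 = 37^(-1) mod 30 = 13
y2 = 30^(-1) mod 37 = 21
x = (22×37×13 + 3×30×21) mod 1110 = 262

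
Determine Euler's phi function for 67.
66

67 = 67
φ(n) = n × ∏(1 - 1/p) for each prime p dividing n
φ(67) = 67 × (1 - 1/67) = 66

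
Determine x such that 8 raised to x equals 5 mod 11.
8

Baby-step giant-step with step n = ⌈√11⌉ = 4.
Baby steps 8^j mod 11 (j:value) for j=0..3: 0:1, 1:8, 2:9, 3:6.
Giant-step multiplier: 8^(-4) ≡ 8^(10-4) = 8^6 ≡ 3 (mod 11).
Giant steps γ_i = 5·3^i mod 11: γ_0=5, γ_1=4, γ_2=1 (in table at j=0).
x = i·n + j = 2·4 + 0 = 8.
Check: 8^8 ≡ 5 (mod 11).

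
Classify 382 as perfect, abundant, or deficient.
deficient

Proper divisors of 382: sum = 1 + 2 + 191 = 194
Since 194 < 382, 382 is deficient.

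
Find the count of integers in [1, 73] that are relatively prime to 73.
72

73 = 73
φ(n) = n × ∏(1 - 1/p) for each prime p dividing n
φ(73) = 73 × (1 - 1/73) = 72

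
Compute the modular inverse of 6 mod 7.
6

gcd(6, 7) = 1, so the inverse exists.
Extended Euclidean algorithm on (7, 6):
7 = 1 × 6 + 1  ⟹  1 = (1)·7 + (-1)·6
So (-1)·6 ≡ 1 (mod 7), i.e. 6^(-1) ≡ -1 ≡ 6 (mod 7).
Check: 6 × 6 = 36 ≡ 1 (mod 7)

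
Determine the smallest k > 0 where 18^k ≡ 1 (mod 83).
82

83 is prime, so ord(18) divides φ(83) = 82.
Divisors of 82: 1, 2, 41, 82.
Repeated squaring: 18^1 ≡ 18, 18^2 ≡ 75, 18^4 ≡ 64, 18^8 ≡ 29, 18^16 ≡ 11, 18^32 ≡ 38, 18^64 ≡ 33 (mod 83).
Test 18^d mod 83 for each divisor d in increasing order:
18^1 ≡ 18
18^2 ≡ 75
18^41 = 18^32·18^8·18^1 ≡ 82
18^82 = 18^64·18^16·18^2 ≡ 1  ← first divisor giving 1
The order is 82.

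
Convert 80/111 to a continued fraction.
[0; 1, 2, 1, 1, 2, 1, 1, 2]

Euclidean algorithm steps:
80 = 0 × 111 + 80
111 = 1 × 80 + 31
80 = 2 × 31 + 18
31 = 1 × 18 + 13
18 = 1 × 13 + 5
13 = 2 × 5 + 3
5 = 1 × 3 + 2
3 = 1 × 2 + 1
2 = 2 × 1 + 0
Continued fraction: [0; 1, 2, 1, 1, 2, 1, 1, 2]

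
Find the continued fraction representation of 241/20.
[12; 20]

Euclidean algorithm steps:
241 = 12 × 20 + 1
20 = 20 × 1 + 0
Continued fraction: [12; 20]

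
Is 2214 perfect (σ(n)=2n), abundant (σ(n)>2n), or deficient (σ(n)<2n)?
abundant

Proper divisors of 2214: sum = 1 + 2 + 3 + 6 + 9 + 18 + 27 + 41 + 54 + 82 + 123 + 246 + 369 + 738 + 1107 = 2826
Since 2826 > 2214, 2214 is abundant.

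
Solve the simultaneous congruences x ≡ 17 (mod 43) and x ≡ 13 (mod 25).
963

Using Chinese Remainder Theorem:
M = 43 × 25 = 1075
M1 = 25, M2 = 43
y1 = 25^(-1) mod 43 = 31
y2 = 43^(-1) mod 25 = 7
x = (17×25×31 + 13×43×7) mod 1075 = 963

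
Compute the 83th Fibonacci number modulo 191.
23

Matrix identity: Q^n = [[F_(n+1), F_n], [F_n, F_(n-1)]] with Q = [[1,1],[1,0]].
n = 83 = 1010011₂. Square-and-multiply, entries mod 191:
Q^1 = [[1,1],[1,0]]
Q^2 = (Q^1)² = [[2,1],[1,1]]
Q^5 = (Q^2)²·Q = [[8,5],[5,3]]
Q^10 = (Q^5)² = [[89,55],[55,34]]
Q^20 = (Q^10)² = [[59,80],[80,170]]
Q^41 = (Q^20)²·Q = [[124,140],[140,175]]
Q^83 = (Q^41)²·Q = [[54,23],[23,31]]
F_83 mod 191 = Q^83[0][1] = 23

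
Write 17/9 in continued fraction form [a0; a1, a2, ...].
[1; 1, 8]

Euclidean algorithm steps:
17 = 1 × 9 + 8
9 = 1 × 8 + 1
8 = 8 × 1 + 0
Continued fraction: [1; 1, 8]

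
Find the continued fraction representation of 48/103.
[0; 2, 6, 1, 6]

Euclidean algorithm steps:
48 = 0 × 103 + 48
103 = 2 × 48 + 7
48 = 6 × 7 + 6
7 = 1 × 6 + 1
6 = 6 × 1 + 0
Continued fraction: [0; 2, 6, 1, 6]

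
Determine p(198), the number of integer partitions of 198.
3345365983698

p(n) counts ways to write n as a sum of positive integers (order ignored).
Euler's pentagonal recurrence: p(k) = p(k-1) + p(k-2) - p(k-5) - p(k-7) + p(k-12) + p(k-15) - ... (offsets j(3j∓1)/2, signs ++--, p(0)=1, p(<0)=0).
DP table for k = 0..197: p(0)=1, p(1)=1, p(2)=2, p(3)=3, p(4)=5, p(5)=7, p(6)=11, p(7)=15, p(8)=22, p(9)=30, p(10)=42, p(11)=56, p(12)=77, p(13)=101, p(14)=135, p(15)=176, p(16)=231, p(17)=297, p(18)=385, p(19)=490, p(20)=627, p(21)=792, p(22)=1002, p(23)=1255, p(24)=1575, p(25)=1958, p(26)=2436, p(27)=3010, p(28)=3718, p(29)=4565, p(30)=5604, p(31)=6842, p(32)=8349, p(33)=10143, p(34)=12310, p(35)=14883, p(36)=17977, p(37)=21637, p(38)=26015, p(39)=31185, p(40)=37338, p(41)=44583, p(42)=53174, p(43)=63261, p(44)=75175, p(45)=89134, p(46)=105558, p(47)=124754, p(48)=147273, p(49)=173525, p(50)=204226, p(51)=239943, p(52)=281589, p(53)=329931, p(54)=386155, p(55)=451276, p(56)=526823, p(57)=614154, p(58)=715220, p(59)=831820, p(60)=966467, p(61)=1121505, p(62)=1300156, p(63)=1505499, p(64)=1741630, p(65)=2012558, p(66)=2323520, p(67)=2679689, p(68)=3087735, p(69)=3554345, p(70)=4087968, p(71)=4697205, p(72)=5392783, p(73)=6185689, p(74)=7089500, p(75)=8118264, p(76)=9289091, p(77)=10619863, p(78)=12132164, p(79)=13848650, p(80)=15796476, p(81)=18004327, p(82)=20506255, p(83)=23338469, p(84)=26543660, p(85)=30167357, p(86)=34262962, p(87)=38887673, p(88)=44108109, p(89)=49995925, p(90)=56634173, p(91)=64112359, p(92)=72533807, p(93)=82010177, p(94)=92669720, p(95)=104651419, p(96)=118114304, p(97)=133230930, p(98)=150198136, p(99)=169229875, p(100)=190569292, p(101)=214481126, p(102)=241265379, p(103)=271248950, p(104)=304801365, p(105)=342325709, p(106)=384276336, p(107)=431149389, p(108)=483502844, p(109)=541946240, p(110)=607163746, p(111)=679903203, p(112)=761002156, p(113)=851376628, p(114)=952050665, p(115)=1064144451, p(116)=1188908248, p(117)=1327710076, p(118)=1482074143, p(119)=1653668665, p(120)=1844349560, p(121)=2056148051, p(122)=2291320912, p(123)=2552338241, p(124)=2841940500, p(125)=3163127352, p(126)=3519222692, p(127)=3913864295, p(128)=4351078600, p(129)=4835271870, p(130)=5371315400, p(131)=5964539504, p(132)=6620830889, p(133)=7346629512, p(134)=8149040695, p(135)=9035836076, p(136)=10015581680, p(137)=11097645016, p(138)=12292341831, p(139)=13610949895, p(140)=15065878135, p(141)=16670689208, p(142)=18440293320, p(143)=20390982757, p(144)=22540654445, p(145)=24908858009, p(146)=27517052599, p(147)=30388671978, p(148)=33549419497, p(149)=37027355200, p(150)=40853235313, p(151)=45060624582, p(152)=49686288421, p(153)=54770336324, p(154)=60356673280, p(155)=66493182097, p(156)=73232243759, p(157)=80630964769, p(158)=88751778802, p(159)=97662728555, p(160)=107438159466, p(161)=118159068427, p(162)=129913904637, p(163)=142798995930, p(164)=156919475295, p(165)=172389800255, p(166)=189334822579, p(167)=207890420102, p(168)=228204732751, p(169)=250438925115, p(170)=274768617130, p(171)=301384802048, p(172)=330495499613, p(173)=362326859895, p(174)=397125074750, p(175)=435157697830, p(176)=476715857290, p(177)=522115831195, p(178)=571701605655, p(179)=625846753120, p(180)=684957390936, p(181)=749474411781, p(182)=819876908323, p(183)=896684817527, p(184)=980462880430, p(185)=1071823774337, p(186)=1171432692373, p(187)=1280011042268, p(188)=1398341745571, p(189)=1527273599625, p(190)=1667727404093, p(191)=1820701100652, p(192)=1987276856363, p(193)=2168627105469, p(194)=2366022741845, p(195)=2580840212973, p(196)=2814570987591, p(197)=3068829878530.
Final step: p(198) = p(197) + p(196) - p(193) - p(191) + p(186) + p(183) - p(176) - p(172) + p(163) + p(158) - p(147) - p(141) + p(128) + p(121) - p(106) - p(98) + p(81) + p(72) - p(53) - p(43) + p(22) + p(11)
= 3068829878530 + 2814570987591 - 2168627105469 - 1820701100652 + 1171432692373 + 896684817527 - 476715857290 - 330495499613 + 142798995930 + 88751778802 - 30388671978 - 16670689208 + 4351078600 + 2056148051 - 384276336 - 150198136 + 18004327 + 5392783 - 329931 - 63261 + 1002 + 56
= 3345365983698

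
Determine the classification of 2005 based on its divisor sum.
deficient

Proper divisors of 2005: sum = 1 + 5 + 401 = 407
Since 407 < 2005, 2005 is deficient.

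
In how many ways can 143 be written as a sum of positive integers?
20390982757

p(n) counts ways to write n as a sum of positive integers (order ignored).
Euler's pentagonal recurrence: p(k) = p(k-1) + p(k-2) - p(k-5) - p(k-7) + p(k-12) + p(k-15) - ... (offsets j(3j∓1)/2, signs ++--, p(0)=1, p(<0)=0).
DP table for k = 0..142: p(0)=1, p(1)=1, p(2)=2, p(3)=3, p(4)=5, p(5)=7, p(6)=11, p(7)=15, p(8)=22, p(9)=30, p(10)=42, p(11)=56, p(12)=77, p(13)=101, p(14)=135, p(15)=176, p(16)=231, p(17)=297, p(18)=385, p(19)=490, p(20)=627, p(21)=792, p(22)=1002, p(23)=1255, p(24)=1575, p(25)=1958, p(26)=2436, p(27)=3010, p(28)=3718, p(29)=4565, p(30)=5604, p(31)=6842, p(32)=8349, p(33)=10143, p(34)=12310, p(35)=14883, p(36)=17977, p(37)=21637, p(38)=26015, p(39)=31185, p(40)=37338, p(41)=44583, p(42)=53174, p(43)=63261, p(44)=75175, p(45)=89134, p(46)=105558, p(47)=124754, p(48)=147273, p(49)=173525, p(50)=204226, p(51)=239943, p(52)=281589, p(53)=329931, p(54)=386155, p(55)=451276, p(56)=526823, p(57)=614154, p(58)=715220, p(59)=831820, p(60)=966467, p(61)=1121505, p(62)=1300156, p(63)=1505499, p(64)=1741630, p(65)=2012558, p(66)=2323520, p(67)=2679689, p(68)=3087735, p(69)=3554345, p(70)=4087968, p(71)=4697205, p(72)=5392783, p(73)=6185689, p(74)=7089500, p(75)=8118264, p(76)=9289091, p(77)=10619863, p(78)=12132164, p(79)=13848650, p(80)=15796476, p(81)=18004327, p(82)=20506255, p(83)=23338469, p(84)=26543660, p(85)=30167357, p(86)=34262962, p(87)=38887673, p(88)=44108109, p(89)=49995925, p(90)=56634173, p(91)=64112359, p(92)=72533807, p(93)=82010177, p(94)=92669720, p(95)=104651419, p(96)=118114304, p(97)=133230930, p(98)=150198136, p(99)=169229875, p(100)=190569292, p(101)=214481126, p(102)=241265379, p(103)=271248950, p(104)=304801365, p(105)=342325709, p(106)=384276336, p(107)=431149389, p(108)=483502844, p(109)=541946240, p(110)=607163746, p(111)=679903203, p(112)=761002156, p(113)=851376628, p(114)=952050665, p(115)=1064144451, p(116)=1188908248, p(117)=1327710076, p(118)=1482074143, p(119)=1653668665, p(120)=1844349560, p(121)=2056148051, p(122)=2291320912, p(123)=2552338241, p(124)=2841940500, p(125)=3163127352, p(126)=3519222692, p(127)=3913864295, p(128)=4351078600, p(129)=4835271870, p(130)=5371315400, p(131)=5964539504, p(132)=6620830889, p(133)=7346629512, p(134)=8149040695, p(135)=9035836076, p(136)=10015581680, p(137)=11097645016, p(138)=12292341831, p(139)=13610949895, p(140)=15065878135, p(141)=16670689208, p(142)=18440293320.
Final step: p(143) = p(142) + p(141) - p(138) - p(136) + p(131) + p(128) - p(121) - p(117) + p(108) + p(103) - p(92) - p(86) + p(73) + p(66) - p(51) - p(43) + p(26) + p(17)
= 18440293320 + 16670689208 - 12292341831 - 10015581680 + 5964539504 + 4351078600 - 2056148051 - 1327710076 + 483502844 + 271248950 - 72533807 - 34262962 + 6185689 + 2323520 - 239943 - 63261 + 2436 + 297
= 20390982757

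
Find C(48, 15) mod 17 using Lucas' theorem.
0

Using Lucas' theorem:
Write n=48 and k=15 in base 17:
n in base 17: [2, 14]
k in base 17: [0, 15]
C(48,15) mod 17 = ∏ C(n_i, k_i) mod 17
Digit binomials (mod 17): C(2,0) = 1; C(14,15) = 0 (k_i > n_i)
Product: 1 × 0 = 0 ≡ 0 (mod 17)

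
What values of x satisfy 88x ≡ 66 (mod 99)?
x ≡ 3 (mod 9)

gcd(88, 99) = 11, which divides 66, so solutions exist.
Divide through by 11: 8x ≡ 6 (mod 9).
Find 8^(-1) mod 9 by the extended Euclidean algorithm:
9 = 1 × 8 + 1  ⟹  1 = (1)·9 + (-1)·8
So (-1)·8 ≡ 1 (mod 9), i.e. 8^(-1) ≡ -1 ≡ 8 (mod 9).
x ≡ 8 × 6 = 48 ≡ 3 (mod 9).
Check: 88 × 3 = 264 ≡ 66 (mod 99).
x ≡ 3 (mod 9), giving 11 solutions mod 99.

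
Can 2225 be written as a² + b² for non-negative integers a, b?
4² + 47² (a=4, b=47)

Factorization: 2225 = 5^2 × 89
By Fermat: n is sum of two squares iff every prime p ≡ 3 (mod 4) appears to even power.
All primes ≡ 3 (mod 4) appear to even power.
Search a = 0, 1, 2, … for 2225 - a² a perfect square: first hit at a = 4: 2225 - 16 = 2209 = 47².
2225 = 4² + 47² = 16 + 2209 ✓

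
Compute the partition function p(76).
9289091

p(n) counts ways to write n as a sum of positive integers (order ignored).
Euler's pentagonal recurrence: p(k) = p(k-1) + p(k-2) - p(k-5) - p(k-7) + p(k-12) + p(k-15) - ... (offsets j(3j∓1)/2, signs ++--, p(0)=1, p(<0)=0).
DP table for k = 0..75: p(0)=1, p(1)=1, p(2)=2, p(3)=3, p(4)=5, p(5)=7, p(6)=11, p(7)=15, p(8)=22, p(9)=30, p(10)=42, p(11)=56, p(12)=77, p(13)=101, p(14)=135, p(15)=176, p(16)=231, p(17)=297, p(18)=385, p(19)=490, p(20)=627, p(21)=792, p(22)=1002, p(23)=1255, p(24)=1575, p(25)=1958, p(26)=2436, p(27)=3010, p(28)=3718, p(29)=4565, p(30)=5604, p(31)=6842, p(32)=8349, p(33)=10143, p(34)=12310, p(35)=14883, p(36)=17977, p(37)=21637, p(38)=26015, p(39)=31185, p(40)=37338, p(41)=44583, p(42)=53174, p(43)=63261, p(44)=75175, p(45)=89134, p(46)=105558, p(47)=124754, p(48)=147273, p(49)=173525, p(50)=204226, p(51)=239943, p(52)=281589, p(53)=329931, p(54)=386155, p(55)=451276, p(56)=526823, p(57)=614154, p(58)=715220, p(59)=831820, p(60)=966467, p(61)=1121505, p(62)=1300156, p(63)=1505499, p(64)=1741630, p(65)=2012558, p(66)=2323520, p(67)=2679689, p(68)=3087735, p(69)=3554345, p(70)=4087968, p(71)=4697205, p(72)=5392783, p(73)=6185689, p(74)=7089500, p(75)=8118264.
Final step: p(76) = p(75) + p(74) - p(71) - p(69) + p(64) + p(61) - p(54) - p(50) + p(41) + p(36) - p(25) - p(19) + p(6)
= 8118264 + 7089500 - 4697205 - 3554345 + 1741630 + 1121505 - 386155 - 204226 + 44583 + 17977 - 1958 - 490 + 11
= 9289091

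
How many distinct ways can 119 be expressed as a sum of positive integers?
1653668665

p(n) counts ways to write n as a sum of positive integers (order ignored).
Euler's pentagonal recurrence: p(k) = p(k-1) + p(k-2) - p(k-5) - p(k-7) + p(k-12) + p(k-15) - ... (offsets j(3j∓1)/2, signs ++--, p(0)=1, p(<0)=0).
DP table for k = 0..118: p(0)=1, p(1)=1, p(2)=2, p(3)=3, p(4)=5, p(5)=7, p(6)=11, p(7)=15, p(8)=22, p(9)=30, p(10)=42, p(11)=56, p(12)=77, p(13)=101, p(14)=135, p(15)=176, p(16)=231, p(17)=297, p(18)=385, p(19)=490, p(20)=627, p(21)=792, p(22)=1002, p(23)=1255, p(24)=1575, p(25)=1958, p(26)=2436, p(27)=3010, p(28)=3718, p(29)=4565, p(30)=5604, p(31)=6842, p(32)=8349, p(33)=10143, p(34)=12310, p(35)=14883, p(36)=17977, p(37)=21637, p(38)=26015, p(39)=31185, p(40)=37338, p(41)=44583, p(42)=53174, p(43)=63261, p(44)=75175, p(45)=89134, p(46)=105558, p(47)=124754, p(48)=147273, p(49)=173525, p(50)=204226, p(51)=239943, p(52)=281589, p(53)=329931, p(54)=386155, p(55)=451276, p(56)=526823, p(57)=614154, p(58)=715220, p(59)=831820, p(60)=966467, p(61)=1121505, p(62)=1300156, p(63)=1505499, p(64)=1741630, p(65)=2012558, p(66)=2323520, p(67)=2679689, p(68)=3087735, p(69)=3554345, p(70)=4087968, p(71)=4697205, p(72)=5392783, p(73)=6185689, p(74)=7089500, p(75)=8118264, p(76)=9289091, p(77)=10619863, p(78)=12132164, p(79)=13848650, p(80)=15796476, p(81)=18004327, p(82)=20506255, p(83)=23338469, p(84)=26543660, p(85)=30167357, p(86)=34262962, p(87)=38887673, p(88)=44108109, p(89)=49995925, p(90)=56634173, p(91)=64112359, p(92)=72533807, p(93)=82010177, p(94)=92669720, p(95)=104651419, p(96)=118114304, p(97)=133230930, p(98)=150198136, p(99)=169229875, p(100)=190569292, p(101)=214481126, p(102)=241265379, p(103)=271248950, p(104)=304801365, p(105)=342325709, p(106)=384276336, p(107)=431149389, p(108)=483502844, p(109)=541946240, p(110)=607163746, p(111)=679903203, p(112)=761002156, p(113)=851376628, p(114)=952050665, p(115)=1064144451, p(116)=1188908248, p(117)=1327710076, p(118)=1482074143.
Final step: p(119) = p(118) + p(117) - p(114) - p(112) + p(107) + p(104) - p(97) - p(93) + p(84) + p(79) - p(68) - p(62) + p(49) + p(42) - p(27) - p(19) + p(2)
= 1482074143 + 1327710076 - 952050665 - 761002156 + 431149389 + 304801365 - 133230930 - 82010177 + 26543660 + 13848650 - 3087735 - 1300156 + 173525 + 53174 - 3010 - 490 + 2
= 1653668665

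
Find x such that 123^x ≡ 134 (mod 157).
99

Baby-step giant-step with step n = ⌈√157⌉ = 13.
Baby steps 123^j mod 157 (j:value) for j=0..12: 0:1, 1:123, 2:57, 3:103, 4:109, 5:62, 6:90, 7:80, 8:106, 9:7, 10:76, 11:85, 12:93.
Giant-step multiplier: 123^(-13) ≡ 123^(156-13) = 123^143 ≡ 107 (mod 157).
Giant steps γ_i = 134·107^i mod 157: γ_0=134, γ_1=51, γ_2=119, γ_3=16, γ_4=142, γ_5=122, γ_6=23, γ_7=106 (in table at j=8).
x = i·n + j = 7·13 + 8 = 99.
Check: 123^99 ≡ 134 (mod 157).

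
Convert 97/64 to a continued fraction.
[1; 1, 1, 15, 2]

Euclidean algorithm steps:
97 = 1 × 64 + 33
64 = 1 × 33 + 31
33 = 1 × 31 + 2
31 = 15 × 2 + 1
2 = 2 × 1 + 0
Continued fraction: [1; 1, 1, 15, 2]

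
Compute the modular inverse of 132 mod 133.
132

gcd(132, 133) = 1, so the inverse exists.
Extended Euclidean algorithm on (133, 132):
133 = 1 × 132 + 1  ⟹  1 = (1)·133 + (-1)·132
So (-1)·132 ≡ 1 (mod 133), i.e. 132^(-1) ≡ -1 ≡ 132 (mod 133).
Check: 132 × 132 = 17424 ≡ 1 (mod 133)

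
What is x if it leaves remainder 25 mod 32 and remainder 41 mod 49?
825

Using Chinese Remainder Theorem:
M = 32 × 49 = 1568
M1 = 49, M2 = 32
y1 = 49^(-1) mod 32 = 17
y2 = 32^(-1) mod 49 = 23
x = (25×49×17 + 41×32×23) mod 1568 = 825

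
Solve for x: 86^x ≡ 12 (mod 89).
77

Baby-step giant-step with step n = ⌈√89⌉ = 10.
Baby steps 86^j mod 89 (j:value) for j=0..9: 0:1, 1:86, 2:9, 3:62, 4:81, 5:24, 6:17, 7:38, 8:64, 9:75.
Giant-step multiplier: 86^(-10) ≡ 86^(88-10) = 86^78 ≡ 53 (mod 89).
Giant steps γ_i = 12·53^i mod 89: γ_0=12, γ_1=13, γ_2=66, γ_3=27, γ_4=7, γ_5=15, γ_6=83, γ_7=38 (in table at j=7).
x = i·n + j = 7·10 + 7 = 77.
Check: 86^77 ≡ 12 (mod 89).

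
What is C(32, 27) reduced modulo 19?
14

Using Lucas' theorem:
Write n=32 and k=27 in base 19:
n in base 19: [1, 13]
k in base 19: [1, 8]
C(32,27) mod 19 = ∏ C(n_i, k_i) mod 19
Digit binomials (mod 19): C(1,1) = 1; C(13,8) = 1287 ≡ 14
Product: 1 × 14 = 14 ≡ 14 (mod 19)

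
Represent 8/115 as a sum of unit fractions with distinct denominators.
1/15 + 1/345

Greedy algorithm:
8/115: ceiling(115/8) = 15, use 1/15
1/345: ceiling(345/1) = 345, use 1/345
Result: 8/115 = 1/15 + 1/345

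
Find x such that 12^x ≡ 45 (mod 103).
97

Baby-step giant-step with step n = ⌈√103⌉ = 11.
Baby steps 12^j mod 103 (j:value) for j=0..10: 0:1, 1:12, 2:41, 3:80, 4:33, 5:87, 6:14, 7:65, 8:59, 9:90, 10:50.
Giant-step multiplier: 12^(-11) ≡ 12^(102-11) = 12^91 ≡ 40 (mod 103).
Giant steps γ_i = 45·40^i mod 103: γ_0=45, γ_1=49, γ_2=3, γ_3=17, γ_4=62, γ_5=8, γ_6=11, γ_7=28, γ_8=90 (in table at j=9).
x = i·n + j = 8·11 + 9 = 97.
Check: 12^97 ≡ 45 (mod 103).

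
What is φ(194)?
96

194 = 2 × 97
φ(n) = n × ∏(1 - 1/p) for each prime p dividing n
φ(194) = 194 × (1 - 1/2) × (1 - 1/97) = 96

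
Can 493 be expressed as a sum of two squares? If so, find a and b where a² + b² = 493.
3² + 22² (a=3, b=22)

Factorization: 493 = 17 × 29
By Fermat: n is sum of two squares iff every prime p ≡ 3 (mod 4) appears to even power.
All primes ≡ 3 (mod 4) appear to even power.
Search a = 0, 1, 2, … for 493 - a² a perfect square: first hit at a = 3: 493 - 9 = 484 = 22².
493 = 3² + 22² = 9 + 484 ✓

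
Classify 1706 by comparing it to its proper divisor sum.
deficient

Proper divisors of 1706: sum = 1 + 2 + 853 = 856
Since 856 < 1706, 1706 is deficient.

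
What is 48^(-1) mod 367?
130

gcd(48, 367) = 1, so the inverse exists.
Extended Euclidean algorithm on (367, 48):
367 = 7 × 48 + 31  ⟹  31 = (1)·367 + (-7)·48
48 = 1 × 31 + 17  ⟹  17 = (-1)·367 + (8)·48
31 = 1 × 17 + 14  ⟹  14 = (2)·367 + (-15)·48
17 = 1 × 14 + 3  ⟹  3 = (-3)·367 + (23)·48
14 = 4 × 3 + 2  ⟹  2 = (14)·367 + (-107)·48
3 = 1 × 2 + 1  ⟹  1 = (-17)·367 + (130)·48
So (130)·48 ≡ 1 (mod 367), i.e. 48^(-1) ≡ 130 (mod 367).
Check: 48 × 130 = 6240 ≡ 1 (mod 367)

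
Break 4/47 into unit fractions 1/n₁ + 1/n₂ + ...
1/12 + 1/564

Greedy algorithm:
4/47: ceiling(47/4) = 12, use 1/12
1/564: ceiling(564/1) = 564, use 1/564
Result: 4/47 = 1/12 + 1/564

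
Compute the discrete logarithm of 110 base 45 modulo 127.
79

Baby-step giant-step with step n = ⌈√127⌉ = 12.
Baby steps 45^j mod 127 (j:value) for j=0..11: 0:1, 1:45, 2:120, 3:66, 4:49, 5:46, 6:38, 7:59, 8:115, 9:95, 10:84, 11:97.
Giant-step multiplier: 45^(-12) ≡ 45^(126-12) = 45^114 ≡ 100 (mod 127).
Giant steps γ_i = 110·100^i mod 127: γ_0=110, γ_1=78, γ_2=53, γ_3=93, γ_4=29, γ_5=106, γ_6=59 (in table at j=7).
x = i·n + j = 6·12 + 7 = 79.
Check: 45^79 ≡ 110 (mod 127).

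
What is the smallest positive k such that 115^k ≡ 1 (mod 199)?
99

199 is prime, so ord(115) divides φ(199) = 198.
Divisors of 198: 1, 2, 3, 6, 9, 11, 18, 22, 33, 66, 99, 198.
Repeated squaring: 115^1 ≡ 115, 115^2 ≡ 91, 115^4 ≡ 122, 115^8 ≡ 158, 115^16 ≡ 89, 115^32 ≡ 160, 115^64 ≡ 128, 115^128 ≡ 66 (mod 199).
Test 115^d mod 199 for each divisor d in increasing order:
115^1 ≡ 115
115^2 ≡ 91
115^3 = 115^2·115^1 ≡ 117
115^6 = 115^4·115^2 ≡ 157
115^9 = 115^8·115^1 ≡ 61
115^11 = 115^8·115^2·115^1 ≡ 178
115^18 = 115^16·115^2 ≡ 139
115^22 = 115^16·115^4·115^2 ≡ 43
115^33 = 115^32·115^1 ≡ 92
115^66 = 115^64·115^2 ≡ 106
115^99 = 115^64·115^32·115^2·115^1 ≡ 1  ← first divisor giving 1
The order is 99.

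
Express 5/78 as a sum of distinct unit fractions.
1/16 + 1/624

Greedy algorithm:
5/78: ceiling(78/5) = 16, use 1/16
1/624: ceiling(624/1) = 624, use 1/624
Result: 5/78 = 1/16 + 1/624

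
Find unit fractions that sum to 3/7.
1/3 + 1/11 + 1/231

Greedy algorithm:
3/7: ceiling(7/3) = 3, use 1/3
2/21: ceiling(21/2) = 11, use 1/11
1/231: ceiling(231/1) = 231, use 1/231
Result: 3/7 = 1/3 + 1/11 + 1/231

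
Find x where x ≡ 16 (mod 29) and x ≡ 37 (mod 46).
451

Using Chinese Remainder Theorem:
M = 29 × 46 = 1334
M1 = 46, M2 = 29
y1 = 46^(-1) mod 29 = 12
y2 = 29^(-1) mod 46 = 27
x = (16×46×12 + 37×29×27) mod 1334 = 451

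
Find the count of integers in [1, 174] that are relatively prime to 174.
56

174 = 2 × 3 × 29
φ(n) = n × ∏(1 - 1/p) for each prime p dividing n
φ(174) = 174 × (1 - 1/2) × (1 - 1/3) × (1 - 1/29) = 56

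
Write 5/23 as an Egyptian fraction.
1/5 + 1/58 + 1/6670

Greedy algorithm:
5/23: ceiling(23/5) = 5, use 1/5
2/115: ceiling(115/2) = 58, use 1/58
1/6670: ceiling(6670/1) = 6670, use 1/6670
Result: 5/23 = 1/5 + 1/58 + 1/6670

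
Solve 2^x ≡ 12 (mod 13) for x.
6

Baby-step giant-step with step n = ⌈√13⌉ = 4.
Baby steps 2^j mod 13 (j:value) for j=0..3: 0:1, 1:2, 2:4, 3:8.
Giant-step multiplier: 2^(-4) ≡ 2^(12-4) = 2^8 ≡ 9 (mod 13).
Giant steps γ_i = 12·9^i mod 13: γ_0=12, γ_1=4 (in table at j=2).
x = i·n + j = 1·4 + 2 = 6.
Check: 2^6 ≡ 12 (mod 13).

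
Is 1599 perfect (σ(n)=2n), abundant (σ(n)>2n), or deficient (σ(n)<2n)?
deficient

Proper divisors of 1599: sum = 1 + 3 + 13 + 39 + 41 + 123 + 533 = 753
Since 753 < 1599, 1599 is deficient.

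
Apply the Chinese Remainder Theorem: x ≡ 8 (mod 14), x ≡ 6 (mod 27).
330

Using Chinese Remainder Theorem:
M = 14 × 27 = 378
M1 = 27, M2 = 14
y1 = 27^(-1) mod 14 = 13
y2 = 14^(-1) mod 27 = 2
x = (8×27×13 + 6×14×2) mod 378 = 330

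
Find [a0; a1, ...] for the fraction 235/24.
[9; 1, 3, 1, 4]

Euclidean algorithm steps:
235 = 9 × 24 + 19
24 = 1 × 19 + 5
19 = 3 × 5 + 4
5 = 1 × 4 + 1
4 = 4 × 1 + 0
Continued fraction: [9; 1, 3, 1, 4]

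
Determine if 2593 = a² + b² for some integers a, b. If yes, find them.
17² + 48² (a=17, b=48)

Factorization: 2593 = 2593
By Fermat: n is sum of two squares iff every prime p ≡ 3 (mod 4) appears to even power.
All primes ≡ 3 (mod 4) appear to even power.
Search a = 0, 1, 2, … for 2593 - a² a perfect square: first hit at a = 17: 2593 - 289 = 2304 = 48².
2593 = 17² + 48² = 289 + 2304 ✓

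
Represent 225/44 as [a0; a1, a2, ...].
[5; 8, 1, 4]

Euclidean algorithm steps:
225 = 5 × 44 + 5
44 = 8 × 5 + 4
5 = 1 × 4 + 1
4 = 4 × 1 + 0
Continued fraction: [5; 8, 1, 4]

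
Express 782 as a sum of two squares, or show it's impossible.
Not possible

Factorization: 782 = 2 × 17 × 23
By Fermat: n is sum of two squares iff every prime p ≡ 3 (mod 4) appears to even power.
Prime(s) ≡ 3 (mod 4) with odd exponent: [(23, 1)]
Therefore 782 cannot be expressed as a² + b².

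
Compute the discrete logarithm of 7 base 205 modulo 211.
101

Baby-step giant-step with step n = ⌈√211⌉ = 15.
Baby steps 205^j mod 211 (j:value) for j=0..14: 0:1, 1:205, 2:36, 3:206, 4:30, 5:31, 6:25, 7:61, 8:56, 9:86, 10:117, 11:142, 12:203, 13:48, 14:134.
Giant-step multiplier: 205^(-15) ≡ 205^(210-15) = 205^195 ≡ 153 (mod 211).
Giant steps γ_i = 7·153^i mod 211: γ_0=7, γ_1=16, γ_2=127, γ_3=19, γ_4=164, γ_5=194, γ_6=142 (in table at j=11).
x = i·n + j = 6·15 + 11 = 101.
Check: 205^101 ≡ 7 (mod 211).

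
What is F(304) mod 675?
528

Matrix identity: Q^n = [[F_(n+1), F_n], [F_n, F_(n-1)]] with Q = [[1,1],[1,0]].
n = 304 = 100110000₂. Square-and-multiply, entries mod 675:
Q^1 = [[1,1],[1,0]]
Q^2 = (Q^1)² = [[2,1],[1,1]]
Q^4 = (Q^2)² = [[5,3],[3,2]]
Q^9 = (Q^4)²·Q = [[55,34],[34,21]]
Q^19 = (Q^9)²·Q = [[15,131],[131,559]]
Q^38 = (Q^19)² = [[511,269],[269,242]]
Q^76 = (Q^38)² = [[32,57],[57,650]]
Q^152 = (Q^76)² = [[223,399],[399,499]]
Q^304 = (Q^152)² = [[355,528],[528,502]]
F_304 mod 675 = Q^304[0][1] = 528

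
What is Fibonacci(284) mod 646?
643

Matrix identity: Q^n = [[F_(n+1), F_n], [F_n, F_(n-1)]] with Q = [[1,1],[1,0]].
n = 284 = 100011100₂. Square-and-multiply, entries mod 646:
Q^1 = [[1,1],[1,0]]
Q^2 = (Q^1)² = [[2,1],[1,1]]
Q^4 = (Q^2)² = [[5,3],[3,2]]
Q^8 = (Q^4)² = [[34,21],[21,13]]
Q^17 = (Q^8)²·Q = [[0,305],[305,341]]
Q^35 = (Q^17)²·Q = [[0,1],[1,645]]
Q^71 = (Q^35)²·Q = [[0,1],[1,645]]
Q^142 = (Q^71)² = [[1,645],[645,2]]
Q^284 = (Q^142)² = [[2,643],[643,5]]
F_284 mod 646 = Q^284[0][1] = 643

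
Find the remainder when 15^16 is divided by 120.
105

Repeated squaring. Binary of 16 = 10000.
15^1 ≡ 15 (mod 120); 15^2 ≡ 105 (mod 120); 15^4 ≡ 105 (mod 120); 15^8 ≡ 105 (mod 120); 15^16 ≡ 105 (mod 120)
15^16 = 15^16 ≡ 105 (mod 120)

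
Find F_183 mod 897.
103

Matrix identity: Q^n = [[F_(n+1), F_n], [F_n, F_(n-1)]] with Q = [[1,1],[1,0]].
n = 183 = 10110111₂. Square-and-multiply, entries mod 897:
Q^1 = [[1,1],[1,0]]
Q^2 = (Q^1)² = [[2,1],[1,1]]
Q^5 = (Q^2)²·Q = [[8,5],[5,3]]
Q^11 = (Q^5)²·Q = [[144,89],[89,55]]
Q^22 = (Q^11)² = [[850,668],[668,182]]
Q^45 = (Q^22)²·Q = [[413,830],[830,480]]
Q^91 = (Q^45)²·Q = [[411,143],[143,268]]
Q^183 = (Q^91)²·Q = [[324,103],[103,221]]
F_183 mod 897 = Q^183[0][1] = 103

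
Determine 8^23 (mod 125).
87

Repeated squaring. Binary of 23 = 10111.
8^1 ≡ 8 (mod 125); 8^2 ≡ 64 (mod 125); 8^4 ≡ 96 (mod 125); 8^8 ≡ 91 (mod 125); 8^16 ≡ 31 (mod 125)
8^23 = 8^1 × 8^2 × 8^4 × 8^16 ≡ 87 (mod 125)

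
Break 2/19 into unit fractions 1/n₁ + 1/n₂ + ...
1/10 + 1/190

Greedy algorithm:
2/19: ceiling(19/2) = 10, use 1/10
1/190: ceiling(190/1) = 190, use 1/190
Result: 2/19 = 1/10 + 1/190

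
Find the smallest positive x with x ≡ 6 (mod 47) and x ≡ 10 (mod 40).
570

Using Chinese Remainder Theorem:
M = 47 × 40 = 1880
M1 = 40, M2 = 47
y1 = 40^(-1) mod 47 = 20
y2 = 47^(-1) mod 40 = 23
x = (6×40×20 + 10×47×23) mod 1880 = 570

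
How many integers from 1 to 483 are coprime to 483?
264

483 = 3 × 7 × 23
φ(n) = n × ∏(1 - 1/p) for each prime p dividing n
φ(483) = 483 × (1 - 1/3) × (1 - 1/7) × (1 - 1/23) = 264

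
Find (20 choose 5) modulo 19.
0

Using Lucas' theorem:
Write n=20 and k=5 in base 19:
n in base 19: [1, 1]
k in base 19: [0, 5]
C(20,5) mod 19 = ∏ C(n_i, k_i) mod 19
Digit binomials (mod 19): C(1,0) = 1; C(1,5) = 0 (k_i > n_i)
Product: 1 × 0 = 0 ≡ 0 (mod 19)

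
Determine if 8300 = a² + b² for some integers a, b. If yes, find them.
Not possible

Factorization: 8300 = 2^2 × 5^2 × 83
By Fermat: n is sum of two squares iff every prime p ≡ 3 (mod 4) appears to even power.
Prime(s) ≡ 3 (mod 4) with odd exponent: [(83, 1)]
Therefore 8300 cannot be expressed as a² + b².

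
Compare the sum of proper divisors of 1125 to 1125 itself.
deficient

Proper divisors of 1125: sum = 1 + 3 + 5 + 9 + 15 + 25 + 45 + 75 + 125 + 225 + 375 = 903
Since 903 < 1125, 1125 is deficient.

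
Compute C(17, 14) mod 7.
1

Using Lucas' theorem:
Write n=17 and k=14 in base 7:
n in base 7: [2, 3]
k in base 7: [2, 0]
C(17,14) mod 7 = ∏ C(n_i, k_i) mod 7
Digit binomials (mod 7): C(2,2) = 1; C(3,0) = 1
Product: 1 × 1 = 1 ≡ 1 (mod 7)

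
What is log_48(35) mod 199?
194

Baby-step giant-step with step n = ⌈√199⌉ = 15.
Baby steps 48^j mod 199 (j:value) for j=0..14: 0:1, 1:48, 2:115, 3:147, 4:91, 5:189, 6:117, 7:44, 8:122, 9:85, 10:100, 11:24, 12:157, 13:173, 14:145.
Giant-step multiplier: 48^(-15) ≡ 48^(198-15) = 48^183 ≡ 159 (mod 199).
Giant steps γ_i = 35·159^i mod 199: γ_0=35, γ_1=192, γ_2=81, γ_3=143, γ_4=51, γ_5=149, γ_6=10, γ_7=197, γ_8=80, γ_9=183, γ_10=43, γ_11=71, γ_12=145 (in table at j=14).
x = i·n + j = 12·15 + 14 = 194.
Check: 48^194 ≡ 35 (mod 199).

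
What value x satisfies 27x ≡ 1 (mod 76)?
31

gcd(27, 76) = 1, so the inverse exists.
Extended Euclidean algorithm on (76, 27):
76 = 2 × 27 + 22  ⟹  22 = (1)·76 + (-2)·27
27 = 1 × 22 + 5  ⟹  5 = (-1)·76 + (3)·27
22 = 4 × 5 + 2  ⟹  2 = (5)·76 + (-14)·27
5 = 2 × 2 + 1  ⟹  1 = (-11)·76 + (31)·27
So (31)·27 ≡ 1 (mod 76), i.e. 27^(-1) ≡ 31 (mod 76).
Check: 27 × 31 = 837 ≡ 1 (mod 76)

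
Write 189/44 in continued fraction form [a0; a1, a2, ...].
[4; 3, 2, 1, 1, 2]

Euclidean algorithm steps:
189 = 4 × 44 + 13
44 = 3 × 13 + 5
13 = 2 × 5 + 3
5 = 1 × 3 + 2
3 = 1 × 2 + 1
2 = 2 × 1 + 0
Continued fraction: [4; 3, 2, 1, 1, 2]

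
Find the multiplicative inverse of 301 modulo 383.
14

gcd(301, 383) = 1, so the inverse exists.
Extended Euclidean algorithm on (383, 301):
383 = 1 × 301 + 82  ⟹  82 = (1)·383 + (-1)·301
301 = 3 × 82 + 55  ⟹  55 = (-3)·383 + (4)·301
82 = 1 × 55 + 27  ⟹  27 = (4)·383 + (-5)·301
55 = 2 × 27 + 1  ⟹  1 = (-11)·383 + (14)·301
So (14)·301 ≡ 1 (mod 383), i.e. 301^(-1) ≡ 14 (mod 383).
Check: 301 × 14 = 4214 ≡ 1 (mod 383)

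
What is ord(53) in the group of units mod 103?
102

103 is prime, so ord(53) divides φ(103) = 102.
Divisors of 102: 1, 2, 3, 6, 17, 34, 51, 102.
Repeated squaring: 53^1 ≡ 53, 53^2 ≡ 28, 53^4 ≡ 63, 53^8 ≡ 55, 53^16 ≡ 38, 53^32 ≡ 2, 53^64 ≡ 4 (mod 103).
Test 53^d mod 103 for each divisor d in increasing order:
53^1 ≡ 53
53^2 ≡ 28
53^3 = 53^2·53^1 ≡ 42
53^6 = 53^4·53^2 ≡ 13
53^17 = 53^16·53^1 ≡ 57
53^34 = 53^32·53^2 ≡ 56
53^51 = 53^32·53^16·53^2·53^1 ≡ 102
53^102 = 53^64·53^32·53^4·53^2 ≡ 1  ← first divisor giving 1
The order is 102.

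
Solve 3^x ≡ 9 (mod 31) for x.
2

Baby-step giant-step with step n = ⌈√31⌉ = 6.
Baby steps 3^j mod 31 (j:value) for j=0..5: 0:1, 1:3, 2:9, 3:27, 4:19, 5:26.
h = 9 is already in the table at j=2, so x = 2.
Check: 3^2 ≡ 9 (mod 31).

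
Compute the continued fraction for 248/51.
[4; 1, 6, 3, 2]

Euclidean algorithm steps:
248 = 4 × 51 + 44
51 = 1 × 44 + 7
44 = 6 × 7 + 2
7 = 3 × 2 + 1
2 = 2 × 1 + 0
Continued fraction: [4; 1, 6, 3, 2]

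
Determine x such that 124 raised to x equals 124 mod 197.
1

Baby-step giant-step with step n = ⌈√197⌉ = 15.
Baby steps 124^j mod 197 (j:value) for j=0..14: 0:1, 1:124, 2:10, 3:58, 4:100, 5:186, 6:15, 7:87, 8:150, 9:82, 10:121, 11:32, 12:28, 13:123, 14:83.
h = 124 is already in the table at j=1, so x = 1.
Check: 124^1 ≡ 124 (mod 197).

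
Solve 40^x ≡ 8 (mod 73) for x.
24

Baby-step giant-step with step n = ⌈√73⌉ = 9.
Baby steps 40^j mod 73 (j:value) for j=0..8: 0:1, 1:40, 2:67, 3:52, 4:36, 5:53, 6:3, 7:47, 8:55.
Giant-step multiplier: 40^(-9) ≡ 40^(72-9) = 40^63 ≡ 22 (mod 73).
Giant steps γ_i = 8·22^i mod 73: γ_0=8, γ_1=30, γ_2=3 (in table at j=6).
x = i·n + j = 2·9 + 6 = 24.
Check: 40^24 ≡ 8 (mod 73).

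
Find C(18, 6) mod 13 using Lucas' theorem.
0

Using Lucas' theorem:
Write n=18 and k=6 in base 13:
n in base 13: [1, 5]
k in base 13: [0, 6]
C(18,6) mod 13 = ∏ C(n_i, k_i) mod 13
Digit binomials (mod 13): C(1,0) = 1; C(5,6) = 0 (k_i > n_i)
Product: 1 × 0 = 0 ≡ 0 (mod 13)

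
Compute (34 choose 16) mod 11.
0

Using Lucas' theorem:
Write n=34 and k=16 in base 11:
n in base 11: [3, 1]
k in base 11: [1, 5]
C(34,16) mod 11 = ∏ C(n_i, k_i) mod 11
Digit binomials (mod 11): C(3,1) = 3; C(1,5) = 0 (k_i > n_i)
Product: 3 × 0 = 0 ≡ 0 (mod 11)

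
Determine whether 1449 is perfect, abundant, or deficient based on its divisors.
deficient

Proper divisors of 1449: sum = 1 + 3 + 7 + 9 + 21 + 23 + 63 + 69 + 161 + 207 + 483 = 1047
Since 1047 < 1449, 1449 is deficient.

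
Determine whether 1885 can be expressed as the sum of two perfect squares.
6² + 43² (a=6, b=43)

Factorization: 1885 = 5 × 13 × 29
By Fermat: n is sum of two squares iff every prime p ≡ 3 (mod 4) appears to even power.
All primes ≡ 3 (mod 4) appear to even power.
Search a = 0, 1, 2, … for 1885 - a² a perfect square: first hit at a = 6: 1885 - 36 = 1849 = 43².
1885 = 6² + 43² = 36 + 1849 ✓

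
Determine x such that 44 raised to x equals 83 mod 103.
16

Baby-step giant-step with step n = ⌈√103⌉ = 11.
Baby steps 44^j mod 103 (j:value) for j=0..10: 0:1, 1:44, 2:82, 3:3, 4:29, 5:40, 6:9, 7:87, 8:17, 9:27, 10:55.
Giant-step multiplier: 44^(-11) ≡ 44^(102-11) = 44^91 ≡ 101 (mod 103).
Giant steps γ_i = 83·101^i mod 103: γ_0=83, γ_1=40 (in table at j=5).
x = i·n + j = 1·11 + 5 = 16.
Check: 44^16 ≡ 83 (mod 103).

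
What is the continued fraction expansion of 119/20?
[5; 1, 19]

Euclidean algorithm steps:
119 = 5 × 20 + 19
20 = 1 × 19 + 1
19 = 19 × 1 + 0
Continued fraction: [5; 1, 19]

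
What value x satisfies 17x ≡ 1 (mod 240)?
113

gcd(17, 240) = 1, so the inverse exists.
Extended Euclidean algorithm on (240, 17):
240 = 14 × 17 + 2  ⟹  2 = (1)·240 + (-14)·17
17 = 8 × 2 + 1  ⟹  1 = (-8)·240 + (113)·17
So (113)·17 ≡ 1 (mod 240), i.e. 17^(-1) ≡ 113 (mod 240).
Check: 17 × 113 = 1921 ≡ 1 (mod 240)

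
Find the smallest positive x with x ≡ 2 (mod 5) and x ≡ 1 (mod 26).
27

Using Chinese Remainder Theorem:
M = 5 × 26 = 130
M1 = 26, M2 = 5
y1 = 26^(-1) mod 5 = 1
y2 = 5^(-1) mod 26 = 21
x = (2×26×1 + 1×5×21) mod 130 = 27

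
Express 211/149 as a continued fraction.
[1; 2, 2, 2, 12]

Euclidean algorithm steps:
211 = 1 × 149 + 62
149 = 2 × 62 + 25
62 = 2 × 25 + 12
25 = 2 × 12 + 1
12 = 12 × 1 + 0
Continued fraction: [1; 2, 2, 2, 12]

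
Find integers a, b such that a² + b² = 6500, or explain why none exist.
10² + 80² (a=10, b=80)

Factorization: 6500 = 2^2 × 5^3 × 13
By Fermat: n is sum of two squares iff every prime p ≡ 3 (mod 4) appears to even power.
All primes ≡ 3 (mod 4) appear to even power.
Search a = 0, 1, 2, … for 6500 - a² a perfect square: first hit at a = 10: 6500 - 100 = 6400 = 80².
6500 = 10² + 80² = 100 + 6400 ✓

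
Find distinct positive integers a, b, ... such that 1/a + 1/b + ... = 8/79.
1/10 + 1/790

Greedy algorithm:
8/79: ceiling(79/8) = 10, use 1/10
1/790: ceiling(790/1) = 790, use 1/790
Result: 8/79 = 1/10 + 1/790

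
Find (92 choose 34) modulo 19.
7

Using Lucas' theorem:
Write n=92 and k=34 in base 19:
n in base 19: [4, 16]
k in base 19: [1, 15]
C(92,34) mod 19 = ∏ C(n_i, k_i) mod 19
Digit binomials (mod 19): C(4,1) = 4; C(16,15) = 16
Product: 4 × 16 = 64 ≡ 7 (mod 19)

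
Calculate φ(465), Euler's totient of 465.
240

465 = 3 × 5 × 31
φ(n) = n × ∏(1 - 1/p) for each prime p dividing n
φ(465) = 465 × (1 - 1/3) × (1 - 1/5) × (1 - 1/31) = 240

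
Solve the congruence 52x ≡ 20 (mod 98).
x ≡ 23 (mod 49)

gcd(52, 98) = 2, which divides 20, so solutions exist.
Divide through by 2: 26x ≡ 10 (mod 49).
Find 26^(-1) mod 49 by the extended Euclidean algorithm:
49 = 1 × 26 + 23  ⟹  23 = (1)·49 + (-1)·26
26 = 1 × 23 + 3  ⟹  3 = (-1)·49 + (2)·26
23 = 7 × 3 + 2  ⟹  2 = (8)·49 + (-15)·26
3 = 1 × 2 + 1  ⟹  1 = (-9)·49 + (17)·26
So (17)·26 ≡ 1 (mod 49), i.e. 26^(-1) ≡ 17 (mod 49).
x ≡ 17 × 10 = 170 ≡ 23 (mod 49).
Check: 52 × 23 = 1196 ≡ 20 (mod 98).
x ≡ 23 (mod 49), giving 2 solutions mod 98.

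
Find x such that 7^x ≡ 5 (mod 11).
2

Baby-step giant-step with step n = ⌈√11⌉ = 4.
Baby steps 7^j mod 11 (j:value) for j=0..3: 0:1, 1:7, 2:5, 3:2.
h = 5 is already in the table at j=2, so x = 2.
Check: 7^2 ≡ 5 (mod 11).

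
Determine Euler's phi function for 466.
232

466 = 2 × 233
φ(n) = n × ∏(1 - 1/p) for each prime p dividing n
φ(466) = 466 × (1 - 1/2) × (1 - 1/233) = 232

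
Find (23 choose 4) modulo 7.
0

Using Lucas' theorem:
Write n=23 and k=4 in base 7:
n in base 7: [3, 2]
k in base 7: [0, 4]
C(23,4) mod 7 = ∏ C(n_i, k_i) mod 7
Digit binomials (mod 7): C(3,0) = 1; C(2,4) = 0 (k_i > n_i)
Product: 1 × 0 = 0 ≡ 0 (mod 7)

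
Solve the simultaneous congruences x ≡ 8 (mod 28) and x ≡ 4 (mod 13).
316

Using Chinese Remainder Theorem:
M = 28 × 13 = 364
M1 = 13, M2 = 28
y1 = 13^(-1) mod 28 = 13
y2 = 28^(-1) mod 13 = 7
x = (8×13×13 + 4×28×7) mod 364 = 316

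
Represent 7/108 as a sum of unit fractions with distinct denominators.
1/16 + 1/432

Greedy algorithm:
7/108: ceiling(108/7) = 16, use 1/16
1/432: ceiling(432/1) = 432, use 1/432
Result: 7/108 = 1/16 + 1/432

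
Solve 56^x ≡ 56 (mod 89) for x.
1

Baby-step giant-step with step n = ⌈√89⌉ = 10.
Baby steps 56^j mod 89 (j:value) for j=0..9: 0:1, 1:56, 2:21, 3:19, 4:85, 5:43, 6:5, 7:13, 8:16, 9:6.
h = 56 is already in the table at j=1, so x = 1.
Check: 56^1 ≡ 56 (mod 89).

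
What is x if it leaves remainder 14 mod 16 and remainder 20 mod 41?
430

Using Chinese Remainder Theorem:
M = 16 × 41 = 656
M1 = 41, M2 = 16
y1 = 41^(-1) mod 16 = 9
y2 = 16^(-1) mod 41 = 18
x = (14×41×9 + 20×16×18) mod 656 = 430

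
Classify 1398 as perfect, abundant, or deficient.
abundant

Proper divisors of 1398: sum = 1 + 2 + 3 + 6 + 233 + 466 + 699 = 1410
Since 1410 > 1398, 1398 is abundant.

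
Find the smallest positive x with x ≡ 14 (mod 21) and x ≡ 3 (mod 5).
98

Using Chinese Remainder Theorem:
M = 21 × 5 = 105
M1 = 5, M2 = 21
y1 = 5^(-1) mod 21 = 17
y2 = 21^(-1) mod 5 = 1
x = (14×5×17 + 3×21×1) mod 105 = 98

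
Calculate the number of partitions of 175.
435157697830

p(n) counts ways to write n as a sum of positive integers (order ignored).
Euler's pentagonal recurrence: p(k) = p(k-1) + p(k-2) - p(k-5) - p(k-7) + p(k-12) + p(k-15) - ... (offsets j(3j∓1)/2, signs ++--, p(0)=1, p(<0)=0).
DP table for k = 0..174: p(0)=1, p(1)=1, p(2)=2, p(3)=3, p(4)=5, p(5)=7, p(6)=11, p(7)=15, p(8)=22, p(9)=30, p(10)=42, p(11)=56, p(12)=77, p(13)=101, p(14)=135, p(15)=176, p(16)=231, p(17)=297, p(18)=385, p(19)=490, p(20)=627, p(21)=792, p(22)=1002, p(23)=1255, p(24)=1575, p(25)=1958, p(26)=2436, p(27)=3010, p(28)=3718, p(29)=4565, p(30)=5604, p(31)=6842, p(32)=8349, p(33)=10143, p(34)=12310, p(35)=14883, p(36)=17977, p(37)=21637, p(38)=26015, p(39)=31185, p(40)=37338, p(41)=44583, p(42)=53174, p(43)=63261, p(44)=75175, p(45)=89134, p(46)=105558, p(47)=124754, p(48)=147273, p(49)=173525, p(50)=204226, p(51)=239943, p(52)=281589, p(53)=329931, p(54)=386155, p(55)=451276, p(56)=526823, p(57)=614154, p(58)=715220, p(59)=831820, p(60)=966467, p(61)=1121505, p(62)=1300156, p(63)=1505499, p(64)=1741630, p(65)=2012558, p(66)=2323520, p(67)=2679689, p(68)=3087735, p(69)=3554345, p(70)=4087968, p(71)=4697205, p(72)=5392783, p(73)=6185689, p(74)=7089500, p(75)=8118264, p(76)=9289091, p(77)=10619863, p(78)=12132164, p(79)=13848650, p(80)=15796476, p(81)=18004327, p(82)=20506255, p(83)=23338469, p(84)=26543660, p(85)=30167357, p(86)=34262962, p(87)=38887673, p(88)=44108109, p(89)=49995925, p(90)=56634173, p(91)=64112359, p(92)=72533807, p(93)=82010177, p(94)=92669720, p(95)=104651419, p(96)=118114304, p(97)=133230930, p(98)=150198136, p(99)=169229875, p(100)=190569292, p(101)=214481126, p(102)=241265379, p(103)=271248950, p(104)=304801365, p(105)=342325709, p(106)=384276336, p(107)=431149389, p(108)=483502844, p(109)=541946240, p(110)=607163746, p(111)=679903203, p(112)=761002156, p(113)=851376628, p(114)=952050665, p(115)=1064144451, p(116)=1188908248, p(117)=1327710076, p(118)=1482074143, p(119)=1653668665, p(120)=1844349560, p(121)=2056148051, p(122)=2291320912, p(123)=2552338241, p(124)=2841940500, p(125)=3163127352, p(126)=3519222692, p(127)=3913864295, p(128)=4351078600, p(129)=4835271870, p(130)=5371315400, p(131)=5964539504, p(132)=6620830889, p(133)=7346629512, p(134)=8149040695, p(135)=9035836076, p(136)=10015581680, p(137)=11097645016, p(138)=12292341831, p(139)=13610949895, p(140)=15065878135, p(141)=16670689208, p(142)=18440293320, p(143)=20390982757, p(144)=22540654445, p(145)=24908858009, p(146)=27517052599, p(147)=30388671978, p(148)=33549419497, p(149)=37027355200, p(150)=40853235313, p(151)=45060624582, p(152)=49686288421, p(153)=54770336324, p(154)=60356673280, p(155)=66493182097, p(156)=73232243759, p(157)=80630964769, p(158)=88751778802, p(159)=97662728555, p(160)=107438159466, p(161)=118159068427, p(162)=129913904637, p(163)=142798995930, p(164)=156919475295, p(165)=172389800255, p(166)=189334822579, p(167)=207890420102, p(168)=228204732751, p(169)=250438925115, p(170)=274768617130, p(171)=301384802048, p(172)=330495499613, p(173)=362326859895, p(174)=397125074750.
Final step: p(175) = p(174) + p(173) - p(170) - p(168) + p(163) + p(160) - p(153) - p(149) + p(140) + p(135) - p(124) - p(118) + p(105) + p(98) - p(83) - p(75) + p(58) + p(49) - p(30) - p(20)
= 397125074750 + 362326859895 - 274768617130 - 228204732751 + 142798995930 + 107438159466 - 54770336324 - 37027355200 + 15065878135 + 9035836076 - 2841940500 - 1482074143 + 342325709 + 150198136 - 23338469 - 8118264 + 715220 + 173525 - 5604 - 627
= 435157697830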